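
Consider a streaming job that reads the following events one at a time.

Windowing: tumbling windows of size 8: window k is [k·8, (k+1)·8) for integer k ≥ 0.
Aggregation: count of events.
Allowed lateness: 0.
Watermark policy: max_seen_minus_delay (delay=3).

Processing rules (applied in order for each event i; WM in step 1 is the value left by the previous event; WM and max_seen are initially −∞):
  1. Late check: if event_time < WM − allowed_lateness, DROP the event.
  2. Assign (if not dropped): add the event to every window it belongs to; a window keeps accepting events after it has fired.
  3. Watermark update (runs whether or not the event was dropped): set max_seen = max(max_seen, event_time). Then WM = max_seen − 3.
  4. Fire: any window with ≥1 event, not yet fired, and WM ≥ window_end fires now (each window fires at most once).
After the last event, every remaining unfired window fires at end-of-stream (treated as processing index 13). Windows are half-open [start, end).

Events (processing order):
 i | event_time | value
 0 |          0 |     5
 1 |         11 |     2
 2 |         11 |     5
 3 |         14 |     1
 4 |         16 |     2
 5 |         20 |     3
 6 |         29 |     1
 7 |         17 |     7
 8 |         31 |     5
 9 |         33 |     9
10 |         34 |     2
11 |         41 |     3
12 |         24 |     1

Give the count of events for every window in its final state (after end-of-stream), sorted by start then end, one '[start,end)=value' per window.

[0,8)=1 [8,16)=3 [16,24)=2 [24,32)=2 [32,40)=2 [40,48)=1

i=0 t=0 v=5: → [0,8); WM=-3
i=1 t=11 v=2: → [8,16); WM=8; [0,8) fires=1
i=2 t=11 v=5: → [8,16); WM=8
i=3 t=14 v=1: → [8,16); WM=11
i=4 t=16 v=2: → [16,24); WM=13
i=5 t=20 v=3: → [16,24); WM=17; [8,16) fires=3
i=6 t=29 v=1: → [24,32); WM=26; [16,24) fires=2
i=7 t=17 v=7: DROP (t<26-0); WM=26
i=8 t=31 v=5: → [24,32); WM=28
i=9 t=33 v=9: → [32,40); WM=30
i=10 t=34 v=2: → [32,40); WM=31
i=11 t=41 v=3: → [40,48); WM=38; [24,32) fires=2
i=12 t=24 v=1: DROP (t<38-0); WM=38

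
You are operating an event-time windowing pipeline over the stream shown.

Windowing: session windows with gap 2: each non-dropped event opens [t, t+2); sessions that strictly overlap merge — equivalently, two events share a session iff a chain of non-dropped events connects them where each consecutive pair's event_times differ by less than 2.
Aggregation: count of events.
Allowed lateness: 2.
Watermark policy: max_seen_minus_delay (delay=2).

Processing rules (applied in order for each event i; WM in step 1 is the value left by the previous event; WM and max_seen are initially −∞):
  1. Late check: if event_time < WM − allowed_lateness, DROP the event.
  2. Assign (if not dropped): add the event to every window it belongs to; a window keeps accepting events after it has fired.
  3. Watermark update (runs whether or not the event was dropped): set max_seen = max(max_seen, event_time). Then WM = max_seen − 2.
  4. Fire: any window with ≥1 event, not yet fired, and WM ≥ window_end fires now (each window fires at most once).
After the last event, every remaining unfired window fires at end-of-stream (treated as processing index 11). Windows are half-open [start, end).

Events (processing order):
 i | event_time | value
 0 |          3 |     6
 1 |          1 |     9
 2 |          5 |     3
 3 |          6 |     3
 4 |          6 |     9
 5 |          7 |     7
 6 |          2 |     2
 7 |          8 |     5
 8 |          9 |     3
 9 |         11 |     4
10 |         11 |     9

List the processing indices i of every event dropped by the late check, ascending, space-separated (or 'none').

i=0 t=3 v=6: → [3,5); WM=1
i=1 t=1 v=9: → [1,3); WM=1
i=2 t=5 v=3: → [5,7); WM=3
i=3 t=6 v=3: → [5,8); WM=4
i=4 t=6 v=9: → [5,8); WM=4
i=5 t=7 v=7: → [5,9); WM=5
i=6 t=2 v=2: DROP (t<5-2); WM=5
i=7 t=8 v=5: → [5,10); WM=6
i=8 t=9 v=3: → [5,11); WM=7
i=9 t=11 v=4: → [11,13); WM=9
i=10 t=11 v=9: → [11,13); WM=9

6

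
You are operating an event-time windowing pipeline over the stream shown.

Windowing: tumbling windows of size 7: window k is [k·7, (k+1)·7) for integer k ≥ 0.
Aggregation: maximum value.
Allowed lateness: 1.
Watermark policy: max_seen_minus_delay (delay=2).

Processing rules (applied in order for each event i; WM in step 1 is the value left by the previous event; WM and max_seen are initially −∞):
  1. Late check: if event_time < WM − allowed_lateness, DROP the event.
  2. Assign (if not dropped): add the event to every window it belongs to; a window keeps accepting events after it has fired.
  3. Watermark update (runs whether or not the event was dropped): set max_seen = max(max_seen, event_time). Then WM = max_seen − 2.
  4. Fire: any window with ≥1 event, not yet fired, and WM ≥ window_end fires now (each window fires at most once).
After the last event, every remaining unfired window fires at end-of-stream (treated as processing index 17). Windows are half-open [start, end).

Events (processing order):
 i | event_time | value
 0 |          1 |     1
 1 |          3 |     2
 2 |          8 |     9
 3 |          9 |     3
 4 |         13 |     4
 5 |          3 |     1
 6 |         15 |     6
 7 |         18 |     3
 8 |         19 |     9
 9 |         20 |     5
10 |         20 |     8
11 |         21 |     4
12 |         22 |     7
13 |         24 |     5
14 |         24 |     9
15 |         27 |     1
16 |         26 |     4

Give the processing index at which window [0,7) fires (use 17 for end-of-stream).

3

i=0 t=1 v=1: → [0,7); WM=-1
i=1 t=3 v=2: → [0,7); WM=1
i=2 t=8 v=9: → [7,14); WM=6
i=3 t=9 v=3: → [7,14); WM=7; [0,7) fires=2
i=4 t=13 v=4: → [7,14); WM=11
i=5 t=3 v=1: DROP (t<11-1); WM=11
i=6 t=15 v=6: → [14,21); WM=13
i=7 t=18 v=3: → [14,21); WM=16; [7,14) fires=9
i=8 t=19 v=9: → [14,21); WM=17
i=9 t=20 v=5: → [14,21); WM=18
i=10 t=20 v=8: → [14,21); WM=18
i=11 t=21 v=4: → [21,28); WM=19
i=12 t=22 v=7: → [21,28); WM=20
i=13 t=24 v=5: → [21,28); WM=22; [14,21) fires=9
i=14 t=24 v=9: → [21,28); WM=22
i=15 t=27 v=1: → [21,28); WM=25
i=16 t=26 v=4: → [21,28); WM=25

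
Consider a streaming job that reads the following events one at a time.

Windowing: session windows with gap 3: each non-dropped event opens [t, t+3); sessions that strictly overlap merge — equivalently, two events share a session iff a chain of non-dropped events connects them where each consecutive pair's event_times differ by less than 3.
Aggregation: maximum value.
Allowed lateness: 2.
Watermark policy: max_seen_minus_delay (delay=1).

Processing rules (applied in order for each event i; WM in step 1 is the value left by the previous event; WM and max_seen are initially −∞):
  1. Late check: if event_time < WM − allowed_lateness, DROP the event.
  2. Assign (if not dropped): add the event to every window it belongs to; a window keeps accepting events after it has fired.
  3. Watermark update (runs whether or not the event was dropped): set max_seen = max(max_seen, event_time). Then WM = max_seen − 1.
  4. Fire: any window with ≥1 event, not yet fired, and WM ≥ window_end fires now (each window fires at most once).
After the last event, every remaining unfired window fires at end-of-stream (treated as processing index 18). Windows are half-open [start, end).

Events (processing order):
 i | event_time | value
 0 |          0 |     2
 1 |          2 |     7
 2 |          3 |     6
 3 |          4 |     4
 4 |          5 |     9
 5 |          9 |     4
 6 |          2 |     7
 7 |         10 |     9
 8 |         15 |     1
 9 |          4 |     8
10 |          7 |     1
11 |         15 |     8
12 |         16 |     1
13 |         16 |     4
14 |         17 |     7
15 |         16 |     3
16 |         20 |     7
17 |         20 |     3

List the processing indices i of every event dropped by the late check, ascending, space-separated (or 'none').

6 9 10

i=0 t=0 v=2: → [0,3); WM=-1
i=1 t=2 v=7: → [0,5); WM=1
i=2 t=3 v=6: → [0,6); WM=2
i=3 t=4 v=4: → [0,7); WM=3
i=4 t=5 v=9: → [0,8); WM=4
i=5 t=9 v=4: → [9,12); WM=8
i=6 t=2 v=7: DROP (t<8-2); WM=8
i=7 t=10 v=9: → [9,13); WM=9
i=8 t=15 v=1: → [15,18); WM=14
i=9 t=4 v=8: DROP (t<14-2); WM=14
i=10 t=7 v=1: DROP (t<14-2); WM=14
i=11 t=15 v=8: → [15,18); WM=14
i=12 t=16 v=1: → [15,19); WM=15
i=13 t=16 v=4: → [15,19); WM=15
i=14 t=17 v=7: → [15,20); WM=16
i=15 t=16 v=3: → [15,20); WM=16
i=16 t=20 v=7: → [20,23); WM=19
i=17 t=20 v=3: → [20,23); WM=19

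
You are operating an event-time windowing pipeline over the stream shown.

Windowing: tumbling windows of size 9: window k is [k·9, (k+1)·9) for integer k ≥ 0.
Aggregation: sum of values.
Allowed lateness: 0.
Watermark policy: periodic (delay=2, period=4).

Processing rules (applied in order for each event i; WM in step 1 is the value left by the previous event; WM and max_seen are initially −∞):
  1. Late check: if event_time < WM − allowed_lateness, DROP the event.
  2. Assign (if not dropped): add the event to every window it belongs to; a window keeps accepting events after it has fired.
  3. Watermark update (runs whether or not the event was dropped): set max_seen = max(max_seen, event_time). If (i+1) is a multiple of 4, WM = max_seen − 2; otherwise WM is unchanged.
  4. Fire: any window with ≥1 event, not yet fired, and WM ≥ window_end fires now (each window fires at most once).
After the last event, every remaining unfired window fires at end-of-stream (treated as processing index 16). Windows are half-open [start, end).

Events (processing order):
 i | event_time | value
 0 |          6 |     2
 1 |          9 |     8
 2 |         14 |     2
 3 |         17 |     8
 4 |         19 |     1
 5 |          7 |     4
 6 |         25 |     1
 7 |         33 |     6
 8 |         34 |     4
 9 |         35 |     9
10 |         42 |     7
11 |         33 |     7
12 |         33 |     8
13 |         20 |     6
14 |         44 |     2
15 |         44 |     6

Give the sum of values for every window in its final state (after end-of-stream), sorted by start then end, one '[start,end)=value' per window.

i=0 t=6 v=2: → [0,9); WM=−∞
i=1 t=9 v=8: → [9,18); WM=−∞
i=2 t=14 v=2: → [9,18); WM=−∞
i=3 t=17 v=8: → [9,18); WM=15; [0,9) fires=2
i=4 t=19 v=1: → [18,27); WM=15
i=5 t=7 v=4: DROP (t<15-0); WM=15
i=6 t=25 v=1: → [18,27); WM=15
i=7 t=33 v=6: → [27,36); WM=31; [9,18) fires=18 [18,27) fires=2
i=8 t=34 v=4: → [27,36); WM=31
i=9 t=35 v=9: → [27,36); WM=31
i=10 t=42 v=7: → [36,45); WM=31
i=11 t=33 v=7: → [27,36); WM=40; [27,36) fires=26
i=12 t=33 v=8: DROP (t<40-0); WM=40
i=13 t=20 v=6: DROP (t<40-0); WM=40
i=14 t=44 v=2: → [36,45); WM=40
i=15 t=44 v=6: → [36,45); WM=42

[0,9)=2 [9,18)=18 [18,27)=2 [27,36)=26 [36,45)=15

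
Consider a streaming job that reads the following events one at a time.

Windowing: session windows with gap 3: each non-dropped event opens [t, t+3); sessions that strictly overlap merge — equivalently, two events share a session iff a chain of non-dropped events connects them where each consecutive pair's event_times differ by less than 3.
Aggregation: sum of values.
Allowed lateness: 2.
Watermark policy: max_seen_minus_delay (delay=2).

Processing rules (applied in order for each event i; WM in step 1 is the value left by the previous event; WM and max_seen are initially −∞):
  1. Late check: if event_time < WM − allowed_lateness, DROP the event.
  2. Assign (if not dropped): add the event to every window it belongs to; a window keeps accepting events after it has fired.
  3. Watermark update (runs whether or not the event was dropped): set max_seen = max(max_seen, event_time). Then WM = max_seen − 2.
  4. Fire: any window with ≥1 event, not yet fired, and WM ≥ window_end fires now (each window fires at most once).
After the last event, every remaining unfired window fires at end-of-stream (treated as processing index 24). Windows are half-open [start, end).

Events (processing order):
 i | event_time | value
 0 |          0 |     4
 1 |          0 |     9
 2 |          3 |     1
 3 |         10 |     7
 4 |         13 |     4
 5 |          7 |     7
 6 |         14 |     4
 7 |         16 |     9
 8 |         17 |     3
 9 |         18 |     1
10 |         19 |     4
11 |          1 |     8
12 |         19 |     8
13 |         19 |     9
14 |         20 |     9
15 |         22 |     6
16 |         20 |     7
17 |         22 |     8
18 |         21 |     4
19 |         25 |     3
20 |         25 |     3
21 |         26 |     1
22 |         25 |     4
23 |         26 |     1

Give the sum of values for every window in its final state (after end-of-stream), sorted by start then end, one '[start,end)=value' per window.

i=0 t=0 v=4: → [0,3); WM=-2
i=1 t=0 v=9: → [0,3); WM=-2
i=2 t=3 v=1: → [3,6); WM=1
i=3 t=10 v=7: → [10,13); WM=8
i=4 t=13 v=4: → [13,16); WM=11
i=5 t=7 v=7: DROP (t<11-2); WM=11
i=6 t=14 v=4: → [13,17); WM=12
i=7 t=16 v=9: → [13,19); WM=14
i=8 t=17 v=3: → [13,20); WM=15
i=9 t=18 v=1: → [13,21); WM=16
i=10 t=19 v=4: → [13,22); WM=17
i=11 t=1 v=8: DROP (t<17-2); WM=17
i=12 t=19 v=8: → [13,22); WM=17
i=13 t=19 v=9: → [13,22); WM=17
i=14 t=20 v=9: → [13,23); WM=18
i=15 t=22 v=6: → [13,25); WM=20
i=16 t=20 v=7: → [13,25); WM=20
i=17 t=22 v=8: → [13,25); WM=20
i=18 t=21 v=4: → [13,25); WM=20
i=19 t=25 v=3: → [25,28); WM=23
i=20 t=25 v=3: → [25,28); WM=23
i=21 t=26 v=1: → [25,29); WM=24
i=22 t=25 v=4: → [25,29); WM=24
i=23 t=26 v=1: → [25,29); WM=24

[0,3)=13 [3,6)=1 [10,13)=7 [13,25)=76 [25,29)=12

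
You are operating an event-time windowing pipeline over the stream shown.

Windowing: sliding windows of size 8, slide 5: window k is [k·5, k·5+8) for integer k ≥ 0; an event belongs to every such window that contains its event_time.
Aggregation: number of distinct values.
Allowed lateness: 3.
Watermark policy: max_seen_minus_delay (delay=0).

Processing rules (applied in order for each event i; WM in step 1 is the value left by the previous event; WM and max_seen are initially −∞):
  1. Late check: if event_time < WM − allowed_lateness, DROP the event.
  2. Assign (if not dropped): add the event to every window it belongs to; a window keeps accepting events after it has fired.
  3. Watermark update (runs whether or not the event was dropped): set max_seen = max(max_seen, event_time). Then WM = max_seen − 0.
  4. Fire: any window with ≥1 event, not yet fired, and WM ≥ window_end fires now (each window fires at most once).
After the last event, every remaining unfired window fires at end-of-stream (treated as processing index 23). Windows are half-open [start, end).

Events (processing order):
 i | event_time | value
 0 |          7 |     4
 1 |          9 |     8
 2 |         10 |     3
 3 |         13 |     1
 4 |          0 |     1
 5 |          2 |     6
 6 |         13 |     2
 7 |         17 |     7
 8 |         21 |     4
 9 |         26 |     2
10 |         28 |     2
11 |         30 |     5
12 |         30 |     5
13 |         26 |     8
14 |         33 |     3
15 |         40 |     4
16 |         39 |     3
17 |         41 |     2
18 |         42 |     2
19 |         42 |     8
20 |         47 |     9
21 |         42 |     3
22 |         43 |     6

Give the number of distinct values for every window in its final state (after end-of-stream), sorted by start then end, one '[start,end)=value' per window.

[0,8)=1 [5,13)=3 [10,18)=4 [15,23)=2 [20,28)=2 [25,33)=2 [30,38)=2 [35,43)=4 [40,48)=4 [45,53)=1

i=0 t=7 v=4: → [5,13),[0,8); WM=7
i=1 t=9 v=8: → [5,13); WM=9; [0,8) fires=1
i=2 t=10 v=3: → [10,18),[5,13); WM=10
i=3 t=13 v=1: → [10,18); WM=13; [5,13) fires=3
i=4 t=0 v=1: DROP (t<13-3); WM=13
i=5 t=2 v=6: DROP (t<13-3); WM=13
i=6 t=13 v=2: → [10,18); WM=13
i=7 t=17 v=7: → [15,23),[10,18); WM=17
i=8 t=21 v=4: → [20,28),[15,23); WM=21; [10,18) fires=4
i=9 t=26 v=2: → [25,33),[20,28); WM=26; [15,23) fires=2
i=10 t=28 v=2: → [25,33); WM=28; [20,28) fires=2
i=11 t=30 v=5: → [30,38),[25,33); WM=30
i=12 t=30 v=5: → [30,38),[25,33); WM=30
i=13 t=26 v=8: DROP (t<30-3); WM=30
i=14 t=33 v=3: → [30,38); WM=33; [25,33) fires=2
i=15 t=40 v=4: → [40,48),[35,43); WM=40; [30,38) fires=2
i=16 t=39 v=3: → [35,43); WM=40
i=17 t=41 v=2: → [40,48),[35,43); WM=41
i=18 t=42 v=2: → [40,48),[35,43); WM=42
i=19 t=42 v=8: → [40,48),[35,43); WM=42
i=20 t=47 v=9: → [45,53),[40,48); WM=47; [35,43) fires=4
i=21 t=42 v=3: DROP (t<47-3); WM=47
i=22 t=43 v=6: DROP (t<47-3); WM=47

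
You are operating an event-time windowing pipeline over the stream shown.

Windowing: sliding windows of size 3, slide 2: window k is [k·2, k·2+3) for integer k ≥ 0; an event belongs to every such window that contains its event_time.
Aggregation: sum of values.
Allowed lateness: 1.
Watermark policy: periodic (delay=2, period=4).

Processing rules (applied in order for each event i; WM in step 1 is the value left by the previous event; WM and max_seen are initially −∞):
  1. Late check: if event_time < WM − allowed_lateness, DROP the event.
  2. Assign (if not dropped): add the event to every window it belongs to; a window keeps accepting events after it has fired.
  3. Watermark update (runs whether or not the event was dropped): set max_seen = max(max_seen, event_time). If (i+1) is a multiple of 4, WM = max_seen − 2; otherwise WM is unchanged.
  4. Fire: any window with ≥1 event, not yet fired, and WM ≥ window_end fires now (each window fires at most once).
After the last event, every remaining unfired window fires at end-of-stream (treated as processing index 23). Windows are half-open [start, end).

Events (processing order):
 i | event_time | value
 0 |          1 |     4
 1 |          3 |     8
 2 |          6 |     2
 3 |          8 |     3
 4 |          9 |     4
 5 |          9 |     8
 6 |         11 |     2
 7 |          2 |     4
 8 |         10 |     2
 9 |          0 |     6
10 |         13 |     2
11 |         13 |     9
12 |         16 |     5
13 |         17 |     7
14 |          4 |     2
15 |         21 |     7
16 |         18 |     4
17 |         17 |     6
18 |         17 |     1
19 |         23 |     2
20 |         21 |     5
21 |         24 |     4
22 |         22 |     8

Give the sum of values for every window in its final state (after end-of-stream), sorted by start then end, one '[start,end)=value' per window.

[0,3)=4 [2,5)=8 [4,7)=2 [6,9)=5 [8,11)=17 [10,13)=4 [12,15)=11 [14,17)=5 [16,19)=16 [18,21)=4 [20,23)=20 [22,25)=14 [24,27)=4

i=0 t=1 v=4: → [0,3); WM=−∞
i=1 t=3 v=8: → [2,5); WM=−∞
i=2 t=6 v=2: → [6,9),[4,7); WM=−∞
i=3 t=8 v=3: → [8,11),[6,9); WM=6; [0,3) fires=4 [2,5) fires=8
i=4 t=9 v=4: → [8,11); WM=6
i=5 t=9 v=8: → [8,11); WM=6
i=6 t=11 v=2: → [10,13); WM=6
i=7 t=2 v=4: DROP (t<6-1); WM=9; [4,7) fires=2 [6,9) fires=5
i=8 t=10 v=2: → [10,13),[8,11); WM=9
i=9 t=0 v=6: DROP (t<9-1); WM=9
i=10 t=13 v=2: → [12,15); WM=9
i=11 t=13 v=9: → [12,15); WM=11; [8,11) fires=17
i=12 t=16 v=5: → [16,19),[14,17); WM=11
i=13 t=17 v=7: → [16,19); WM=11
i=14 t=4 v=2: DROP (t<11-1); WM=11
i=15 t=21 v=7: → [20,23); WM=19; [10,13) fires=4 [12,15) fires=11 [14,17) fires=5 [16,19) fires=12
i=16 t=18 v=4: → [18,21),[16,19); WM=19
i=17 t=17 v=6: DROP (t<19-1); WM=19
i=18 t=17 v=1: DROP (t<19-1); WM=19
i=19 t=23 v=2: → [22,25); WM=21; [18,21) fires=4
i=20 t=21 v=5: → [20,23); WM=21
i=21 t=24 v=4: → [24,27),[22,25); WM=21
i=22 t=22 v=8: → [22,25),[20,23); WM=21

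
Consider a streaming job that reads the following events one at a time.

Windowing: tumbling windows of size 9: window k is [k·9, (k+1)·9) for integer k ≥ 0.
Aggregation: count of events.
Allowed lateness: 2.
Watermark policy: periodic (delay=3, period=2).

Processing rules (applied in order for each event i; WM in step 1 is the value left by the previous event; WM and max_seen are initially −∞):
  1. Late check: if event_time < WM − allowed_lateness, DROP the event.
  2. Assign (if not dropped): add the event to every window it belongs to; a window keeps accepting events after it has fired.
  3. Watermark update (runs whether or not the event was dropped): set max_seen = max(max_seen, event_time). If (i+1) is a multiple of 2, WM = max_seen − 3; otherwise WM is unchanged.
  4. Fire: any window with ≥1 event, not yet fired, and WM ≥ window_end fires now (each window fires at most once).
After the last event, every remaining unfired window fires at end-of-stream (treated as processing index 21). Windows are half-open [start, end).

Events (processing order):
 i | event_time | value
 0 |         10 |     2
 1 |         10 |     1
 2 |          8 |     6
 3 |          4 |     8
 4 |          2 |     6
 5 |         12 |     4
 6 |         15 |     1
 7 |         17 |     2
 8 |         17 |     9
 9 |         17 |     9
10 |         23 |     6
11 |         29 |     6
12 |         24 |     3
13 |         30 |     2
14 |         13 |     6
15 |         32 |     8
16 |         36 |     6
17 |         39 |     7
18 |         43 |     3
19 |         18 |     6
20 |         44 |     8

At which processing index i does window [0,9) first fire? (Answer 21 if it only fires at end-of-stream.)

i=0 t=10 v=2: → [9,18); WM=−∞
i=1 t=10 v=1: → [9,18); WM=7
i=2 t=8 v=6: → [0,9); WM=7
i=3 t=4 v=8: DROP (t<7-2); WM=7
i=4 t=2 v=6: DROP (t<7-2); WM=7
i=5 t=12 v=4: → [9,18); WM=9; [0,9) fires=1
i=6 t=15 v=1: → [9,18); WM=9
i=7 t=17 v=2: → [9,18); WM=14
i=8 t=17 v=9: → [9,18); WM=14
i=9 t=17 v=9: → [9,18); WM=14
i=10 t=23 v=6: → [18,27); WM=14
i=11 t=29 v=6: → [27,36); WM=26; [9,18) fires=7
i=12 t=24 v=3: → [18,27); WM=26
i=13 t=30 v=2: → [27,36); WM=27; [18,27) fires=2
i=14 t=13 v=6: DROP (t<27-2); WM=27
i=15 t=32 v=8: → [27,36); WM=29
i=16 t=36 v=6: → [36,45); WM=29
i=17 t=39 v=7: → [36,45); WM=36; [27,36) fires=3
i=18 t=43 v=3: → [36,45); WM=36
i=19 t=18 v=6: DROP (t<36-2); WM=40
i=20 t=44 v=8: → [36,45); WM=40

5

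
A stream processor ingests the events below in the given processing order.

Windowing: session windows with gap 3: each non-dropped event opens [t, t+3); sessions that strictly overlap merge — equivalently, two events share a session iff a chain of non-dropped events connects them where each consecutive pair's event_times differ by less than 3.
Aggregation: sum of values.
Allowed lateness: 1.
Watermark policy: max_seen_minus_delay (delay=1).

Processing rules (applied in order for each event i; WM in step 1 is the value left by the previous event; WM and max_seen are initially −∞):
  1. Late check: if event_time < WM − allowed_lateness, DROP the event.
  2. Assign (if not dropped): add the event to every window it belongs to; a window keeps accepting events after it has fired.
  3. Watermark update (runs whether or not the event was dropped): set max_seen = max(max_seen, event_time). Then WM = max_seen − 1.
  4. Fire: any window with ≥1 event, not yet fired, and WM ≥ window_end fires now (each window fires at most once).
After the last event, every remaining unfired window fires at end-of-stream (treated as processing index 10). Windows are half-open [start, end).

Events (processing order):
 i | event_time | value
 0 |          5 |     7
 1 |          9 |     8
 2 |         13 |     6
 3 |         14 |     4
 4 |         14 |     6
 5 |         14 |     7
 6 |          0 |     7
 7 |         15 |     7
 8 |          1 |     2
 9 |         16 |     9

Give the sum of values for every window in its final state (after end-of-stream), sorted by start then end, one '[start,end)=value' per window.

[5,8)=7 [9,12)=8 [13,19)=39

i=0 t=5 v=7: → [5,8); WM=4
i=1 t=9 v=8: → [9,12); WM=8
i=2 t=13 v=6: → [13,16); WM=12
i=3 t=14 v=4: → [13,17); WM=13
i=4 t=14 v=6: → [13,17); WM=13
i=5 t=14 v=7: → [13,17); WM=13
i=6 t=0 v=7: DROP (t<13-1); WM=13
i=7 t=15 v=7: → [13,18); WM=14
i=8 t=1 v=2: DROP (t<14-1); WM=14
i=9 t=16 v=9: → [13,19); WM=15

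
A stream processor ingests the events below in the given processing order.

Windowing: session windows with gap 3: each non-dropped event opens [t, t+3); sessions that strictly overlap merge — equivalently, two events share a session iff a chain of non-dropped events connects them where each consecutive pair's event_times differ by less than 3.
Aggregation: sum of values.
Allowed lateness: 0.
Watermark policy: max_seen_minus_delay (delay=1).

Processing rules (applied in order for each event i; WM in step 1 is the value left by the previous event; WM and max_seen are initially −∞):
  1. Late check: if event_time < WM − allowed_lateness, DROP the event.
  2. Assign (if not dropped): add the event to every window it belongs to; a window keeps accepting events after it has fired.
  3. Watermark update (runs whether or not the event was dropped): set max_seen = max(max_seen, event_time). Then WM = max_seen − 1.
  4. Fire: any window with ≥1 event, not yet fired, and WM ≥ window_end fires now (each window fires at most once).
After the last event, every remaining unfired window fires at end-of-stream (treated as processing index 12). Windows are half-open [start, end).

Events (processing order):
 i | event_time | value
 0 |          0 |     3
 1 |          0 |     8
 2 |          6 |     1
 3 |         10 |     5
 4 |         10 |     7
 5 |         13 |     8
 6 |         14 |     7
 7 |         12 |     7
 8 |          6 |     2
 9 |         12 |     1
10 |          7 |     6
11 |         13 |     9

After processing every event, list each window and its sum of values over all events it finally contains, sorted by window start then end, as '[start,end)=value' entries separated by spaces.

i=0 t=0 v=3: → [0,3); WM=-1
i=1 t=0 v=8: → [0,3); WM=-1
i=2 t=6 v=1: → [6,9); WM=5
i=3 t=10 v=5: → [10,13); WM=9
i=4 t=10 v=7: → [10,13); WM=9
i=5 t=13 v=8: → [13,16); WM=12
i=6 t=14 v=7: → [13,17); WM=13
i=7 t=12 v=7: DROP (t<13-0); WM=13
i=8 t=6 v=2: DROP (t<13-0); WM=13
i=9 t=12 v=1: DROP (t<13-0); WM=13
i=10 t=7 v=6: DROP (t<13-0); WM=13
i=11 t=13 v=9: → [13,17); WM=13

[0,3)=11 [6,9)=1 [10,13)=12 [13,17)=24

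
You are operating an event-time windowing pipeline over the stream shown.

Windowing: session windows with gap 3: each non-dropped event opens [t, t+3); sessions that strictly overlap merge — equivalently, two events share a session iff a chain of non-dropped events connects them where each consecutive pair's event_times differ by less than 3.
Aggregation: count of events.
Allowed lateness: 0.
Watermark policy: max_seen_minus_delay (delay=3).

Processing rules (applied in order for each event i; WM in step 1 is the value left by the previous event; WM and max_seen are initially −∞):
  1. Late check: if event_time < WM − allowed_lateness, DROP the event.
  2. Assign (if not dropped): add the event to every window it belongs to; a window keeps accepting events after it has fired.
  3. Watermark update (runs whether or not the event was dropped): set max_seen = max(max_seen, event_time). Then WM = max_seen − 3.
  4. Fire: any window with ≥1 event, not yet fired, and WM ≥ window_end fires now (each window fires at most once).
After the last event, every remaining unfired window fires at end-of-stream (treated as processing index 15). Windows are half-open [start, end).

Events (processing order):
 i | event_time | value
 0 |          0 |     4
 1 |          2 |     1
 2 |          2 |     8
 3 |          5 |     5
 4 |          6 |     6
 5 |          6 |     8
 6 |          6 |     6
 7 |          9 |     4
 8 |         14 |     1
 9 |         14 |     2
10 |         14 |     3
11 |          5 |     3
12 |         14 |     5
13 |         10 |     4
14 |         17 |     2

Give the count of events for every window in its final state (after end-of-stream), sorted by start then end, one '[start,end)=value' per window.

i=0 t=0 v=4: → [0,3); WM=-3
i=1 t=2 v=1: → [0,5); WM=-1
i=2 t=2 v=8: → [0,5); WM=-1
i=3 t=5 v=5: → [5,8); WM=2
i=4 t=6 v=6: → [5,9); WM=3
i=5 t=6 v=8: → [5,9); WM=3
i=6 t=6 v=6: → [5,9); WM=3
i=7 t=9 v=4: → [9,12); WM=6
i=8 t=14 v=1: → [14,17); WM=11
i=9 t=14 v=2: → [14,17); WM=11
i=10 t=14 v=3: → [14,17); WM=11
i=11 t=5 v=3: DROP (t<11-0); WM=11
i=12 t=14 v=5: → [14,17); WM=11
i=13 t=10 v=4: DROP (t<11-0); WM=11
i=14 t=17 v=2: → [17,20); WM=14

[0,5)=3 [5,9)=4 [9,12)=1 [14,17)=4 [17,20)=1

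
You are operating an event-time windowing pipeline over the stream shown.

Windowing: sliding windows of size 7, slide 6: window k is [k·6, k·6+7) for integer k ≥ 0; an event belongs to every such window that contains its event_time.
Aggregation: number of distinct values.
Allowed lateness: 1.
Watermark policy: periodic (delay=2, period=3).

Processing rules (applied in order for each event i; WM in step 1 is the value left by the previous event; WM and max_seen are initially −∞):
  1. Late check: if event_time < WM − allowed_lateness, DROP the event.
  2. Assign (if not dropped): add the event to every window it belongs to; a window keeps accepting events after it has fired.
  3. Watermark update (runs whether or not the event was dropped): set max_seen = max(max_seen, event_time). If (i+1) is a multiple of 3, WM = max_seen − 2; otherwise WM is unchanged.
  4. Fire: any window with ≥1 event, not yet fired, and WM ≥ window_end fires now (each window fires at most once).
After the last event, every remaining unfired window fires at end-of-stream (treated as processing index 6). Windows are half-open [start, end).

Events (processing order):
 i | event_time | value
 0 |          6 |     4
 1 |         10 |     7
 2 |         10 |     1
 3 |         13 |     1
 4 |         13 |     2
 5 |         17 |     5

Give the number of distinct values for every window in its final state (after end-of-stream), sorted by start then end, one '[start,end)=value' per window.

[0,7)=1 [6,13)=3 [12,19)=3

i=0 t=6 v=4: → [6,13),[0,7); WM=−∞
i=1 t=10 v=7: → [6,13); WM=−∞
i=2 t=10 v=1: → [6,13); WM=8; [0,7) fires=1
i=3 t=13 v=1: → [12,19); WM=8
i=4 t=13 v=2: → [12,19); WM=8
i=5 t=17 v=5: → [12,19); WM=15; [6,13) fires=3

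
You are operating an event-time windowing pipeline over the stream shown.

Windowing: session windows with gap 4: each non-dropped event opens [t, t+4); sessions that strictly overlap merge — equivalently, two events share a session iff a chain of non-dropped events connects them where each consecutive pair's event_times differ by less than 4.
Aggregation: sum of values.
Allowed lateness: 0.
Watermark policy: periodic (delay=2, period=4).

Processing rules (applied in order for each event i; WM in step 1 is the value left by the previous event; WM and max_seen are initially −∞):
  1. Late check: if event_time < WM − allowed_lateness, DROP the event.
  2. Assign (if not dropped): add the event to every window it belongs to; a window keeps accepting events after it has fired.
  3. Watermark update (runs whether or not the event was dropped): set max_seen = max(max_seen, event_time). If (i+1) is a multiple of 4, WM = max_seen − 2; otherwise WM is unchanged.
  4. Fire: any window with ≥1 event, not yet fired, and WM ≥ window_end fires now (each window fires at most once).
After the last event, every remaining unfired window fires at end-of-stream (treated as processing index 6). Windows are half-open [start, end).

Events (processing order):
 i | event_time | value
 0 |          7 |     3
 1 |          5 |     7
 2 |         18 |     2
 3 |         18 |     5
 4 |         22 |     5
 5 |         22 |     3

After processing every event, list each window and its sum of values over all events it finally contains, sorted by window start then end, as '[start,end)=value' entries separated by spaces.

[5,11)=10 [18,22)=7 [22,26)=8

i=0 t=7 v=3: → [7,11); WM=−∞
i=1 t=5 v=7: → [5,11); WM=−∞
i=2 t=18 v=2: → [18,22); WM=−∞
i=3 t=18 v=5: → [18,22); WM=16
i=4 t=22 v=5: → [22,26); WM=16
i=5 t=22 v=3: → [22,26); WM=16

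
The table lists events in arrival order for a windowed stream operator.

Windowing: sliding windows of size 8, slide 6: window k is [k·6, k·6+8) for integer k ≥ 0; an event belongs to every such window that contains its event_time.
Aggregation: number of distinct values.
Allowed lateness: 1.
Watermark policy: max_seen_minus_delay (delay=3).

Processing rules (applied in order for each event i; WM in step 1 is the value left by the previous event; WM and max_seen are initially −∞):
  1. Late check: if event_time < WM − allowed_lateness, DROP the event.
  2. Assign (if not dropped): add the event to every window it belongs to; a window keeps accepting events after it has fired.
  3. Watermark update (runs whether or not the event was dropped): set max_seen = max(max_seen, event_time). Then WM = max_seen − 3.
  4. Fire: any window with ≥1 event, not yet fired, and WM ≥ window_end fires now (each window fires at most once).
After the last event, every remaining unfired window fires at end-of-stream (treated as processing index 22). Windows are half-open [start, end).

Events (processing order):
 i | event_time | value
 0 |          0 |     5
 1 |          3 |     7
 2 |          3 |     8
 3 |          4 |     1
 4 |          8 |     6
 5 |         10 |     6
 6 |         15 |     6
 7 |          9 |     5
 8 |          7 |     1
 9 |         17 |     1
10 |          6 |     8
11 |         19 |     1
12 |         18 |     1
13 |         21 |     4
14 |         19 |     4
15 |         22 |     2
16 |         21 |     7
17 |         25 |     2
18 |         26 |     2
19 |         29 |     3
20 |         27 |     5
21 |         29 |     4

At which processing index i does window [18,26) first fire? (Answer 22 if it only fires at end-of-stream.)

19

i=0 t=0 v=5: → [0,8); WM=-3
i=1 t=3 v=7: → [0,8); WM=0
i=2 t=3 v=8: → [0,8); WM=0
i=3 t=4 v=1: → [0,8); WM=1
i=4 t=8 v=6: → [6,14); WM=5
i=5 t=10 v=6: → [6,14); WM=7
i=6 t=15 v=6: → [12,20); WM=12; [0,8) fires=4
i=7 t=9 v=5: DROP (t<12-1); WM=12
i=8 t=7 v=1: DROP (t<12-1); WM=12
i=9 t=17 v=1: → [12,20); WM=14; [6,14) fires=1
i=10 t=6 v=8: DROP (t<14-1); WM=14
i=11 t=19 v=1: → [18,26),[12,20); WM=16
i=12 t=18 v=1: → [18,26),[12,20); WM=16
i=13 t=21 v=4: → [18,26); WM=18
i=14 t=19 v=4: → [18,26),[12,20); WM=18
i=15 t=22 v=2: → [18,26); WM=19
i=16 t=21 v=7: → [18,26); WM=19
i=17 t=25 v=2: → [24,32),[18,26); WM=22; [12,20) fires=3
i=18 t=26 v=2: → [24,32); WM=23
i=19 t=29 v=3: → [24,32); WM=26; [18,26) fires=4
i=20 t=27 v=5: → [24,32); WM=26
i=21 t=29 v=4: → [24,32); WM=26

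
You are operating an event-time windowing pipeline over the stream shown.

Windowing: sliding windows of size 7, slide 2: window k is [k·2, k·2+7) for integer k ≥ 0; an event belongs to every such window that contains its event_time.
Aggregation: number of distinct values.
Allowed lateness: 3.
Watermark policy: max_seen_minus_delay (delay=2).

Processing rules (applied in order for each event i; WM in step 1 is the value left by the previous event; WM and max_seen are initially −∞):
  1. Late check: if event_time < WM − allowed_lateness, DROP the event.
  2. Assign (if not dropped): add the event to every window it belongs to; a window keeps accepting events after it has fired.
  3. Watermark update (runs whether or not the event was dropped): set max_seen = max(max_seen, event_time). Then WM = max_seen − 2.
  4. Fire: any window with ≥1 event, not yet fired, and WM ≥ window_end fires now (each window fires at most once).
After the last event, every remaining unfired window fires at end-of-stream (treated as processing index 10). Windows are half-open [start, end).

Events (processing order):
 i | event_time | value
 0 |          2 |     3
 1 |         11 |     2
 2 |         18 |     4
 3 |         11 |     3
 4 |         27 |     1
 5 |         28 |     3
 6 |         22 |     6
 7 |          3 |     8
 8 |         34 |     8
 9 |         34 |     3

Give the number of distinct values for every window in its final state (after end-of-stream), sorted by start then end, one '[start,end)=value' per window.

[0,7)=1 [2,9)=1 [6,13)=1 [8,15)=1 [10,17)=1 [12,19)=1 [14,21)=1 [16,23)=1 [18,25)=1 [22,29)=2 [24,31)=2 [26,33)=2 [28,35)=2 [30,37)=2 [32,39)=2 [34,41)=2

i=0 t=2 v=3: → [2,9),[0,7); WM=0
i=1 t=11 v=2: → [10,17),[8,15),[6,13); WM=9; [0,7) fires=1 [2,9) fires=1
i=2 t=18 v=4: → [18,25),[16,23),[14,21),[12,19); WM=16; [6,13) fires=1 [8,15) fires=1
i=3 t=11 v=3: DROP (t<16-3); WM=16
i=4 t=27 v=1: → [26,33),[24,31),[22,29); WM=25; [10,17) fires=1 [12,19) fires=1 [14,21) fires=1 [16,23) fires=1 [18,25) fires=1
i=5 t=28 v=3: → [28,35),[26,33),[24,31),[22,29); WM=26
i=6 t=22 v=6: DROP (t<26-3); WM=26
i=7 t=3 v=8: DROP (t<26-3); WM=26
i=8 t=34 v=8: → [34,41),[32,39),[30,37),[28,35); WM=32; [22,29) fires=2 [24,31) fires=2
i=9 t=34 v=3: → [34,41),[32,39),[30,37),[28,35); WM=32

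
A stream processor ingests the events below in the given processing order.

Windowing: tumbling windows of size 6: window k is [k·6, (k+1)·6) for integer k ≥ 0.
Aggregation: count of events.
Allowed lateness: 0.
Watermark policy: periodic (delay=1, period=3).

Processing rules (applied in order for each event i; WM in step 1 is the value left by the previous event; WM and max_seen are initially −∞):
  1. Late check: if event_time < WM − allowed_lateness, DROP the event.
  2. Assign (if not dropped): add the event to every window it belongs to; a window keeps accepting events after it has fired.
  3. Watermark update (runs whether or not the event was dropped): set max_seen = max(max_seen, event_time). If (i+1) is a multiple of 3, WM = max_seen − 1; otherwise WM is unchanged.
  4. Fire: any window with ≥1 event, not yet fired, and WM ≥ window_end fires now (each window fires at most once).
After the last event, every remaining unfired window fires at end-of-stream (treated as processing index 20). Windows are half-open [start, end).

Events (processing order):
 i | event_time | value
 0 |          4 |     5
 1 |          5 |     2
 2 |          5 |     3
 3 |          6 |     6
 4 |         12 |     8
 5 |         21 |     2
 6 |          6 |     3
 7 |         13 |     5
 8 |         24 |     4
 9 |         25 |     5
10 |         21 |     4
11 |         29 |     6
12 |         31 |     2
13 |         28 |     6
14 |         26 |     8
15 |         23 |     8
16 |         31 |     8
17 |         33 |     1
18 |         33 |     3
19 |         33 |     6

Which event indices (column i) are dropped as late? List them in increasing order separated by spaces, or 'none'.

6 7 10 14 15

i=0 t=4 v=5: → [0,6); WM=−∞
i=1 t=5 v=2: → [0,6); WM=−∞
i=2 t=5 v=3: → [0,6); WM=4
i=3 t=6 v=6: → [6,12); WM=4
i=4 t=12 v=8: → [12,18); WM=4
i=5 t=21 v=2: → [18,24); WM=20; [0,6) fires=3 [6,12) fires=1 [12,18) fires=1
i=6 t=6 v=3: DROP (t<20-0); WM=20
i=7 t=13 v=5: DROP (t<20-0); WM=20
i=8 t=24 v=4: → [24,30); WM=23
i=9 t=25 v=5: → [24,30); WM=23
i=10 t=21 v=4: DROP (t<23-0); WM=23
i=11 t=29 v=6: → [24,30); WM=28; [18,24) fires=1
i=12 t=31 v=2: → [30,36); WM=28
i=13 t=28 v=6: → [24,30); WM=28
i=14 t=26 v=8: DROP (t<28-0); WM=30; [24,30) fires=4
i=15 t=23 v=8: DROP (t<30-0); WM=30
i=16 t=31 v=8: → [30,36); WM=30
i=17 t=33 v=1: → [30,36); WM=32
i=18 t=33 v=3: → [30,36); WM=32
i=19 t=33 v=6: → [30,36); WM=32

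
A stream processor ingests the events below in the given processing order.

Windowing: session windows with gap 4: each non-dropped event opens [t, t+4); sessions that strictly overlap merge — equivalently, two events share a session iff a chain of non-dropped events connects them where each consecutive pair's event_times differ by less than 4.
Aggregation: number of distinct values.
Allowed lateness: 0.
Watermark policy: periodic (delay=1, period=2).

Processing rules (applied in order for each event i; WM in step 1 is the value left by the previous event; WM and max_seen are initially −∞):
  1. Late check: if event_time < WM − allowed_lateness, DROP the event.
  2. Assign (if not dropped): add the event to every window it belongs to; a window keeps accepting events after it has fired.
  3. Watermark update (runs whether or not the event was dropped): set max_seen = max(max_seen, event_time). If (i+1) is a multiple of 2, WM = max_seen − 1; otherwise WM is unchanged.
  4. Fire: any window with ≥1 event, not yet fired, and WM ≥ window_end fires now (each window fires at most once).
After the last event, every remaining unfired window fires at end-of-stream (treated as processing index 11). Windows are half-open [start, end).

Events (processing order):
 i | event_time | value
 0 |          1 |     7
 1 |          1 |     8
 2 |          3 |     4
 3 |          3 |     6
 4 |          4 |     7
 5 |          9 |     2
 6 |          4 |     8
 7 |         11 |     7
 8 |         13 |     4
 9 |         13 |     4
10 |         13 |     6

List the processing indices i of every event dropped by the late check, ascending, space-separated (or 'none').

6

i=0 t=1 v=7: → [1,5); WM=−∞
i=1 t=1 v=8: → [1,5); WM=0
i=2 t=3 v=4: → [1,7); WM=0
i=3 t=3 v=6: → [1,7); WM=2
i=4 t=4 v=7: → [1,8); WM=2
i=5 t=9 v=2: → [9,13); WM=8
i=6 t=4 v=8: DROP (t<8-0); WM=8
i=7 t=11 v=7: → [9,15); WM=10
i=8 t=13 v=4: → [9,17); WM=10
i=9 t=13 v=4: → [9,17); WM=12
i=10 t=13 v=6: → [9,17); WM=12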